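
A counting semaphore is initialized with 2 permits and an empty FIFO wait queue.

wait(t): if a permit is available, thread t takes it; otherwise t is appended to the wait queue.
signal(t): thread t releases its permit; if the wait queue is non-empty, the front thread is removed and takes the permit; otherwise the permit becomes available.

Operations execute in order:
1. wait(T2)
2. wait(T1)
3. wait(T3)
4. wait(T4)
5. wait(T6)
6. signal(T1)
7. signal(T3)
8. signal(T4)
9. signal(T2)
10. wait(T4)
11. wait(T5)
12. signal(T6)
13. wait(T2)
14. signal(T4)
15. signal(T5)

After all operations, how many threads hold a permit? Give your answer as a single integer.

Answer: 1

Derivation:
Step 1: wait(T2) -> count=1 queue=[] holders={T2}
Step 2: wait(T1) -> count=0 queue=[] holders={T1,T2}
Step 3: wait(T3) -> count=0 queue=[T3] holders={T1,T2}
Step 4: wait(T4) -> count=0 queue=[T3,T4] holders={T1,T2}
Step 5: wait(T6) -> count=0 queue=[T3,T4,T6] holders={T1,T2}
Step 6: signal(T1) -> count=0 queue=[T4,T6] holders={T2,T3}
Step 7: signal(T3) -> count=0 queue=[T6] holders={T2,T4}
Step 8: signal(T4) -> count=0 queue=[] holders={T2,T6}
Step 9: signal(T2) -> count=1 queue=[] holders={T6}
Step 10: wait(T4) -> count=0 queue=[] holders={T4,T6}
Step 11: wait(T5) -> count=0 queue=[T5] holders={T4,T6}
Step 12: signal(T6) -> count=0 queue=[] holders={T4,T5}
Step 13: wait(T2) -> count=0 queue=[T2] holders={T4,T5}
Step 14: signal(T4) -> count=0 queue=[] holders={T2,T5}
Step 15: signal(T5) -> count=1 queue=[] holders={T2}
Final holders: {T2} -> 1 thread(s)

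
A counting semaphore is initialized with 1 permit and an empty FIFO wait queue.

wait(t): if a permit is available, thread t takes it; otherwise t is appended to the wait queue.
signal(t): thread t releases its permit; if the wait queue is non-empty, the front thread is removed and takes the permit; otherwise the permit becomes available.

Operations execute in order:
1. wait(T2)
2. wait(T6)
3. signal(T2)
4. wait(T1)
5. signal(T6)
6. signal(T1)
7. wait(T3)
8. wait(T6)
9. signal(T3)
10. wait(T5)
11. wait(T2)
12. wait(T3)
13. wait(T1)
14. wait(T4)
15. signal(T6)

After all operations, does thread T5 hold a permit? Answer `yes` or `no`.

Answer: yes

Derivation:
Step 1: wait(T2) -> count=0 queue=[] holders={T2}
Step 2: wait(T6) -> count=0 queue=[T6] holders={T2}
Step 3: signal(T2) -> count=0 queue=[] holders={T6}
Step 4: wait(T1) -> count=0 queue=[T1] holders={T6}
Step 5: signal(T6) -> count=0 queue=[] holders={T1}
Step 6: signal(T1) -> count=1 queue=[] holders={none}
Step 7: wait(T3) -> count=0 queue=[] holders={T3}
Step 8: wait(T6) -> count=0 queue=[T6] holders={T3}
Step 9: signal(T3) -> count=0 queue=[] holders={T6}
Step 10: wait(T5) -> count=0 queue=[T5] holders={T6}
Step 11: wait(T2) -> count=0 queue=[T5,T2] holders={T6}
Step 12: wait(T3) -> count=0 queue=[T5,T2,T3] holders={T6}
Step 13: wait(T1) -> count=0 queue=[T5,T2,T3,T1] holders={T6}
Step 14: wait(T4) -> count=0 queue=[T5,T2,T3,T1,T4] holders={T6}
Step 15: signal(T6) -> count=0 queue=[T2,T3,T1,T4] holders={T5}
Final holders: {T5} -> T5 in holders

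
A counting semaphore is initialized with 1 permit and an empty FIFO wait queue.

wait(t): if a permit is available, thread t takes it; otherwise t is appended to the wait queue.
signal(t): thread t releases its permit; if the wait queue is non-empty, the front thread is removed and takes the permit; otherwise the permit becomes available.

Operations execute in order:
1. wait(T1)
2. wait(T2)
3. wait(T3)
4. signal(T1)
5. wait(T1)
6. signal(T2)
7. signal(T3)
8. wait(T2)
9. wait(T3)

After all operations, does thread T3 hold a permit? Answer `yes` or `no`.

Step 1: wait(T1) -> count=0 queue=[] holders={T1}
Step 2: wait(T2) -> count=0 queue=[T2] holders={T1}
Step 3: wait(T3) -> count=0 queue=[T2,T3] holders={T1}
Step 4: signal(T1) -> count=0 queue=[T3] holders={T2}
Step 5: wait(T1) -> count=0 queue=[T3,T1] holders={T2}
Step 6: signal(T2) -> count=0 queue=[T1] holders={T3}
Step 7: signal(T3) -> count=0 queue=[] holders={T1}
Step 8: wait(T2) -> count=0 queue=[T2] holders={T1}
Step 9: wait(T3) -> count=0 queue=[T2,T3] holders={T1}
Final holders: {T1} -> T3 not in holders

Answer: no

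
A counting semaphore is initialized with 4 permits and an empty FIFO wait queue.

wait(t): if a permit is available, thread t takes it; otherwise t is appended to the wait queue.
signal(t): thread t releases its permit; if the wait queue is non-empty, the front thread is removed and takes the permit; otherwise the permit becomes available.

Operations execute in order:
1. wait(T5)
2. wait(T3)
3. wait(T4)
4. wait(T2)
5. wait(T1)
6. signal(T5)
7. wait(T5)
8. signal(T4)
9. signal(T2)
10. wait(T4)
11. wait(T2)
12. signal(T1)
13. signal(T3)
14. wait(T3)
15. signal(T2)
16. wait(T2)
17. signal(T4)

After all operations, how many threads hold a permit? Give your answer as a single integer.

Answer: 3

Derivation:
Step 1: wait(T5) -> count=3 queue=[] holders={T5}
Step 2: wait(T3) -> count=2 queue=[] holders={T3,T5}
Step 3: wait(T4) -> count=1 queue=[] holders={T3,T4,T5}
Step 4: wait(T2) -> count=0 queue=[] holders={T2,T3,T4,T5}
Step 5: wait(T1) -> count=0 queue=[T1] holders={T2,T3,T4,T5}
Step 6: signal(T5) -> count=0 queue=[] holders={T1,T2,T3,T4}
Step 7: wait(T5) -> count=0 queue=[T5] holders={T1,T2,T3,T4}
Step 8: signal(T4) -> count=0 queue=[] holders={T1,T2,T3,T5}
Step 9: signal(T2) -> count=1 queue=[] holders={T1,T3,T5}
Step 10: wait(T4) -> count=0 queue=[] holders={T1,T3,T4,T5}
Step 11: wait(T2) -> count=0 queue=[T2] holders={T1,T3,T4,T5}
Step 12: signal(T1) -> count=0 queue=[] holders={T2,T3,T4,T5}
Step 13: signal(T3) -> count=1 queue=[] holders={T2,T4,T5}
Step 14: wait(T3) -> count=0 queue=[] holders={T2,T3,T4,T5}
Step 15: signal(T2) -> count=1 queue=[] holders={T3,T4,T5}
Step 16: wait(T2) -> count=0 queue=[] holders={T2,T3,T4,T5}
Step 17: signal(T4) -> count=1 queue=[] holders={T2,T3,T5}
Final holders: {T2,T3,T5} -> 3 thread(s)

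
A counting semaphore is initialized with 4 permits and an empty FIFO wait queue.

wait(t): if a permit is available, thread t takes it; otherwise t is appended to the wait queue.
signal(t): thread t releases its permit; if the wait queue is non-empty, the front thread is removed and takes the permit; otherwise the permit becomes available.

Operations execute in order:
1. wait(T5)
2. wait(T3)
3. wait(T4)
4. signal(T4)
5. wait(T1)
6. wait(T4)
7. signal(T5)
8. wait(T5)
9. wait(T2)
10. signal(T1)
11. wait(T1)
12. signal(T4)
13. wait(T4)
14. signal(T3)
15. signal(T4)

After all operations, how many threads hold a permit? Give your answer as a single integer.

Step 1: wait(T5) -> count=3 queue=[] holders={T5}
Step 2: wait(T3) -> count=2 queue=[] holders={T3,T5}
Step 3: wait(T4) -> count=1 queue=[] holders={T3,T4,T5}
Step 4: signal(T4) -> count=2 queue=[] holders={T3,T5}
Step 5: wait(T1) -> count=1 queue=[] holders={T1,T3,T5}
Step 6: wait(T4) -> count=0 queue=[] holders={T1,T3,T4,T5}
Step 7: signal(T5) -> count=1 queue=[] holders={T1,T3,T4}
Step 8: wait(T5) -> count=0 queue=[] holders={T1,T3,T4,T5}
Step 9: wait(T2) -> count=0 queue=[T2] holders={T1,T3,T4,T5}
Step 10: signal(T1) -> count=0 queue=[] holders={T2,T3,T4,T5}
Step 11: wait(T1) -> count=0 queue=[T1] holders={T2,T3,T4,T5}
Step 12: signal(T4) -> count=0 queue=[] holders={T1,T2,T3,T5}
Step 13: wait(T4) -> count=0 queue=[T4] holders={T1,T2,T3,T5}
Step 14: signal(T3) -> count=0 queue=[] holders={T1,T2,T4,T5}
Step 15: signal(T4) -> count=1 queue=[] holders={T1,T2,T5}
Final holders: {T1,T2,T5} -> 3 thread(s)

Answer: 3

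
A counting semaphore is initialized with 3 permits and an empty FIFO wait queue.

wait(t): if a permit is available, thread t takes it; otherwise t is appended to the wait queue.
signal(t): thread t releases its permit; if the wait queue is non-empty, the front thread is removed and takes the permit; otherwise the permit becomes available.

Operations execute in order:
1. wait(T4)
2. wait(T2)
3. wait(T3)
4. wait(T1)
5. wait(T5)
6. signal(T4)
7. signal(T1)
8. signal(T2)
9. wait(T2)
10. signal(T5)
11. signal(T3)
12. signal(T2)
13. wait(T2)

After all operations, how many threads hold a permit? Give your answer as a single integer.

Answer: 1

Derivation:
Step 1: wait(T4) -> count=2 queue=[] holders={T4}
Step 2: wait(T2) -> count=1 queue=[] holders={T2,T4}
Step 3: wait(T3) -> count=0 queue=[] holders={T2,T3,T4}
Step 4: wait(T1) -> count=0 queue=[T1] holders={T2,T3,T4}
Step 5: wait(T5) -> count=0 queue=[T1,T5] holders={T2,T3,T4}
Step 6: signal(T4) -> count=0 queue=[T5] holders={T1,T2,T3}
Step 7: signal(T1) -> count=0 queue=[] holders={T2,T3,T5}
Step 8: signal(T2) -> count=1 queue=[] holders={T3,T5}
Step 9: wait(T2) -> count=0 queue=[] holders={T2,T3,T5}
Step 10: signal(T5) -> count=1 queue=[] holders={T2,T3}
Step 11: signal(T3) -> count=2 queue=[] holders={T2}
Step 12: signal(T2) -> count=3 queue=[] holders={none}
Step 13: wait(T2) -> count=2 queue=[] holders={T2}
Final holders: {T2} -> 1 thread(s)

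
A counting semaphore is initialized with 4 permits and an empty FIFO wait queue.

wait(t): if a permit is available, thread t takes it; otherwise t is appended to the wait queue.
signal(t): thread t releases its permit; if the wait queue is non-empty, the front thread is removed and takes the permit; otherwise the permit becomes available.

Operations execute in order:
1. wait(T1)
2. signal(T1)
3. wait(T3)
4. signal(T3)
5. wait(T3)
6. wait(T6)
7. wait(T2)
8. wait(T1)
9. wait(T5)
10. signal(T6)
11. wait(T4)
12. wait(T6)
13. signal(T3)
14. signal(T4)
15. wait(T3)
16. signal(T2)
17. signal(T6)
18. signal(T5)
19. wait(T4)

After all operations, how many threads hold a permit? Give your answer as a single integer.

Step 1: wait(T1) -> count=3 queue=[] holders={T1}
Step 2: signal(T1) -> count=4 queue=[] holders={none}
Step 3: wait(T3) -> count=3 queue=[] holders={T3}
Step 4: signal(T3) -> count=4 queue=[] holders={none}
Step 5: wait(T3) -> count=3 queue=[] holders={T3}
Step 6: wait(T6) -> count=2 queue=[] holders={T3,T6}
Step 7: wait(T2) -> count=1 queue=[] holders={T2,T3,T6}
Step 8: wait(T1) -> count=0 queue=[] holders={T1,T2,T3,T6}
Step 9: wait(T5) -> count=0 queue=[T5] holders={T1,T2,T3,T6}
Step 10: signal(T6) -> count=0 queue=[] holders={T1,T2,T3,T5}
Step 11: wait(T4) -> count=0 queue=[T4] holders={T1,T2,T3,T5}
Step 12: wait(T6) -> count=0 queue=[T4,T6] holders={T1,T2,T3,T5}
Step 13: signal(T3) -> count=0 queue=[T6] holders={T1,T2,T4,T5}
Step 14: signal(T4) -> count=0 queue=[] holders={T1,T2,T5,T6}
Step 15: wait(T3) -> count=0 queue=[T3] holders={T1,T2,T5,T6}
Step 16: signal(T2) -> count=0 queue=[] holders={T1,T3,T5,T6}
Step 17: signal(T6) -> count=1 queue=[] holders={T1,T3,T5}
Step 18: signal(T5) -> count=2 queue=[] holders={T1,T3}
Step 19: wait(T4) -> count=1 queue=[] holders={T1,T3,T4}
Final holders: {T1,T3,T4} -> 3 thread(s)

Answer: 3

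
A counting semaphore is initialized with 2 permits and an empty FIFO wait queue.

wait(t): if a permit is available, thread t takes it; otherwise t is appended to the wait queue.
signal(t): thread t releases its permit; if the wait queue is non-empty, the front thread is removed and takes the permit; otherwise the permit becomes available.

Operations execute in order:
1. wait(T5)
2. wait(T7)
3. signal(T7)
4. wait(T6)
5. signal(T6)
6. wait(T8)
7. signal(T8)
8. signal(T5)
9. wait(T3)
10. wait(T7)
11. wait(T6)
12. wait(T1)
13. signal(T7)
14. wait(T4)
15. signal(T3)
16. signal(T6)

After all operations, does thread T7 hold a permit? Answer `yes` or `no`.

Answer: no

Derivation:
Step 1: wait(T5) -> count=1 queue=[] holders={T5}
Step 2: wait(T7) -> count=0 queue=[] holders={T5,T7}
Step 3: signal(T7) -> count=1 queue=[] holders={T5}
Step 4: wait(T6) -> count=0 queue=[] holders={T5,T6}
Step 5: signal(T6) -> count=1 queue=[] holders={T5}
Step 6: wait(T8) -> count=0 queue=[] holders={T5,T8}
Step 7: signal(T8) -> count=1 queue=[] holders={T5}
Step 8: signal(T5) -> count=2 queue=[] holders={none}
Step 9: wait(T3) -> count=1 queue=[] holders={T3}
Step 10: wait(T7) -> count=0 queue=[] holders={T3,T7}
Step 11: wait(T6) -> count=0 queue=[T6] holders={T3,T7}
Step 12: wait(T1) -> count=0 queue=[T6,T1] holders={T3,T7}
Step 13: signal(T7) -> count=0 queue=[T1] holders={T3,T6}
Step 14: wait(T4) -> count=0 queue=[T1,T4] holders={T3,T6}
Step 15: signal(T3) -> count=0 queue=[T4] holders={T1,T6}
Step 16: signal(T6) -> count=0 queue=[] holders={T1,T4}
Final holders: {T1,T4} -> T7 not in holders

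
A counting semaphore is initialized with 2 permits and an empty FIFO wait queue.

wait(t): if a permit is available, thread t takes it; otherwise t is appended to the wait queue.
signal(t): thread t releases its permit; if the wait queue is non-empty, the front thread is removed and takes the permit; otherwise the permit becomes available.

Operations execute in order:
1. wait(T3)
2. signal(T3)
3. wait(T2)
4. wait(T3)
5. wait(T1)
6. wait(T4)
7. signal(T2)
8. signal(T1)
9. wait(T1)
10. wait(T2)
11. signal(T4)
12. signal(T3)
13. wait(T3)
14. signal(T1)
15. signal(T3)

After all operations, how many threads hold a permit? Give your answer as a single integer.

Answer: 1

Derivation:
Step 1: wait(T3) -> count=1 queue=[] holders={T3}
Step 2: signal(T3) -> count=2 queue=[] holders={none}
Step 3: wait(T2) -> count=1 queue=[] holders={T2}
Step 4: wait(T3) -> count=0 queue=[] holders={T2,T3}
Step 5: wait(T1) -> count=0 queue=[T1] holders={T2,T3}
Step 6: wait(T4) -> count=0 queue=[T1,T4] holders={T2,T3}
Step 7: signal(T2) -> count=0 queue=[T4] holders={T1,T3}
Step 8: signal(T1) -> count=0 queue=[] holders={T3,T4}
Step 9: wait(T1) -> count=0 queue=[T1] holders={T3,T4}
Step 10: wait(T2) -> count=0 queue=[T1,T2] holders={T3,T4}
Step 11: signal(T4) -> count=0 queue=[T2] holders={T1,T3}
Step 12: signal(T3) -> count=0 queue=[] holders={T1,T2}
Step 13: wait(T3) -> count=0 queue=[T3] holders={T1,T2}
Step 14: signal(T1) -> count=0 queue=[] holders={T2,T3}
Step 15: signal(T3) -> count=1 queue=[] holders={T2}
Final holders: {T2} -> 1 thread(s)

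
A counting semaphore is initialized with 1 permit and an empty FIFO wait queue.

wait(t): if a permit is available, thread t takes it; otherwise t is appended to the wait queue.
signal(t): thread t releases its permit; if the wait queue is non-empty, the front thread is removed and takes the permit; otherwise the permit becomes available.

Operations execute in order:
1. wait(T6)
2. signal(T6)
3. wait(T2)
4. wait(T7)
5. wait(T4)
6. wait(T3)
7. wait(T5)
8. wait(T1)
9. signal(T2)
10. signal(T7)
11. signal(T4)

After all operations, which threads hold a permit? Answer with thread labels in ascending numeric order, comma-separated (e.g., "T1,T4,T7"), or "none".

Answer: T3

Derivation:
Step 1: wait(T6) -> count=0 queue=[] holders={T6}
Step 2: signal(T6) -> count=1 queue=[] holders={none}
Step 3: wait(T2) -> count=0 queue=[] holders={T2}
Step 4: wait(T7) -> count=0 queue=[T7] holders={T2}
Step 5: wait(T4) -> count=0 queue=[T7,T4] holders={T2}
Step 6: wait(T3) -> count=0 queue=[T7,T4,T3] holders={T2}
Step 7: wait(T5) -> count=0 queue=[T7,T4,T3,T5] holders={T2}
Step 8: wait(T1) -> count=0 queue=[T7,T4,T3,T5,T1] holders={T2}
Step 9: signal(T2) -> count=0 queue=[T4,T3,T5,T1] holders={T7}
Step 10: signal(T7) -> count=0 queue=[T3,T5,T1] holders={T4}
Step 11: signal(T4) -> count=0 queue=[T5,T1] holders={T3}
Final holders: T3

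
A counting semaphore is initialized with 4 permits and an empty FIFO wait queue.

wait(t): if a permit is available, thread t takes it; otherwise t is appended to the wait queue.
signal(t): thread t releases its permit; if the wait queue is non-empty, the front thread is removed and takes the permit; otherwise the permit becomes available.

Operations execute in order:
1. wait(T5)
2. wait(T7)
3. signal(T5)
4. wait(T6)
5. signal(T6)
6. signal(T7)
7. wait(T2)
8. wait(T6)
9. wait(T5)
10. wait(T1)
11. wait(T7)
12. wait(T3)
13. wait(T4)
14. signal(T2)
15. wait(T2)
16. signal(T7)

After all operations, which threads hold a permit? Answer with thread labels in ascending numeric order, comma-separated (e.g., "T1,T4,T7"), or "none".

Step 1: wait(T5) -> count=3 queue=[] holders={T5}
Step 2: wait(T7) -> count=2 queue=[] holders={T5,T7}
Step 3: signal(T5) -> count=3 queue=[] holders={T7}
Step 4: wait(T6) -> count=2 queue=[] holders={T6,T7}
Step 5: signal(T6) -> count=3 queue=[] holders={T7}
Step 6: signal(T7) -> count=4 queue=[] holders={none}
Step 7: wait(T2) -> count=3 queue=[] holders={T2}
Step 8: wait(T6) -> count=2 queue=[] holders={T2,T6}
Step 9: wait(T5) -> count=1 queue=[] holders={T2,T5,T6}
Step 10: wait(T1) -> count=0 queue=[] holders={T1,T2,T5,T6}
Step 11: wait(T7) -> count=0 queue=[T7] holders={T1,T2,T5,T6}
Step 12: wait(T3) -> count=0 queue=[T7,T3] holders={T1,T2,T5,T6}
Step 13: wait(T4) -> count=0 queue=[T7,T3,T4] holders={T1,T2,T5,T6}
Step 14: signal(T2) -> count=0 queue=[T3,T4] holders={T1,T5,T6,T7}
Step 15: wait(T2) -> count=0 queue=[T3,T4,T2] holders={T1,T5,T6,T7}
Step 16: signal(T7) -> count=0 queue=[T4,T2] holders={T1,T3,T5,T6}
Final holders: T1,T3,T5,T6

Answer: T1,T3,T5,T6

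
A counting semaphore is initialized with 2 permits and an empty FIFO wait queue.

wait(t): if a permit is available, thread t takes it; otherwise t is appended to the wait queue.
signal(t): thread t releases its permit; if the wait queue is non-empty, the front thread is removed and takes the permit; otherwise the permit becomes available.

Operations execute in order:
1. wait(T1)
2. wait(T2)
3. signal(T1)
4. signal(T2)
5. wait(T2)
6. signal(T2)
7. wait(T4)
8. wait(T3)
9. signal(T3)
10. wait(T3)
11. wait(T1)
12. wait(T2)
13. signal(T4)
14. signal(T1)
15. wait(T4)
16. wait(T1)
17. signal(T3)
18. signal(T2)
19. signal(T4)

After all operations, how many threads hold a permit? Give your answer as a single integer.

Step 1: wait(T1) -> count=1 queue=[] holders={T1}
Step 2: wait(T2) -> count=0 queue=[] holders={T1,T2}
Step 3: signal(T1) -> count=1 queue=[] holders={T2}
Step 4: signal(T2) -> count=2 queue=[] holders={none}
Step 5: wait(T2) -> count=1 queue=[] holders={T2}
Step 6: signal(T2) -> count=2 queue=[] holders={none}
Step 7: wait(T4) -> count=1 queue=[] holders={T4}
Step 8: wait(T3) -> count=0 queue=[] holders={T3,T4}
Step 9: signal(T3) -> count=1 queue=[] holders={T4}
Step 10: wait(T3) -> count=0 queue=[] holders={T3,T4}
Step 11: wait(T1) -> count=0 queue=[T1] holders={T3,T4}
Step 12: wait(T2) -> count=0 queue=[T1,T2] holders={T3,T4}
Step 13: signal(T4) -> count=0 queue=[T2] holders={T1,T3}
Step 14: signal(T1) -> count=0 queue=[] holders={T2,T3}
Step 15: wait(T4) -> count=0 queue=[T4] holders={T2,T3}
Step 16: wait(T1) -> count=0 queue=[T4,T1] holders={T2,T3}
Step 17: signal(T3) -> count=0 queue=[T1] holders={T2,T4}
Step 18: signal(T2) -> count=0 queue=[] holders={T1,T4}
Step 19: signal(T4) -> count=1 queue=[] holders={T1}
Final holders: {T1} -> 1 thread(s)

Answer: 1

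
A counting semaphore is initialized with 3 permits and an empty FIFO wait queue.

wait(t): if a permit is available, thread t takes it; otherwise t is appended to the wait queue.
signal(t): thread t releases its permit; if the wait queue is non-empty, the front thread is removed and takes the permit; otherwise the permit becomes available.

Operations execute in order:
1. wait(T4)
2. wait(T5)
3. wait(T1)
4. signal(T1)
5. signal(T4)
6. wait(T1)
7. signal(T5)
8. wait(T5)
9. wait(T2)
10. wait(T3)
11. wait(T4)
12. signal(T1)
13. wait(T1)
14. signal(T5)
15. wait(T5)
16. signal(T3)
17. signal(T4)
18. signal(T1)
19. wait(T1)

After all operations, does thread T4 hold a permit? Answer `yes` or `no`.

Answer: no

Derivation:
Step 1: wait(T4) -> count=2 queue=[] holders={T4}
Step 2: wait(T5) -> count=1 queue=[] holders={T4,T5}
Step 3: wait(T1) -> count=0 queue=[] holders={T1,T4,T5}
Step 4: signal(T1) -> count=1 queue=[] holders={T4,T5}
Step 5: signal(T4) -> count=2 queue=[] holders={T5}
Step 6: wait(T1) -> count=1 queue=[] holders={T1,T5}
Step 7: signal(T5) -> count=2 queue=[] holders={T1}
Step 8: wait(T5) -> count=1 queue=[] holders={T1,T5}
Step 9: wait(T2) -> count=0 queue=[] holders={T1,T2,T5}
Step 10: wait(T3) -> count=0 queue=[T3] holders={T1,T2,T5}
Step 11: wait(T4) -> count=0 queue=[T3,T4] holders={T1,T2,T5}
Step 12: signal(T1) -> count=0 queue=[T4] holders={T2,T3,T5}
Step 13: wait(T1) -> count=0 queue=[T4,T1] holders={T2,T3,T5}
Step 14: signal(T5) -> count=0 queue=[T1] holders={T2,T3,T4}
Step 15: wait(T5) -> count=0 queue=[T1,T5] holders={T2,T3,T4}
Step 16: signal(T3) -> count=0 queue=[T5] holders={T1,T2,T4}
Step 17: signal(T4) -> count=0 queue=[] holders={T1,T2,T5}
Step 18: signal(T1) -> count=1 queue=[] holders={T2,T5}
Step 19: wait(T1) -> count=0 queue=[] holders={T1,T2,T5}
Final holders: {T1,T2,T5} -> T4 not in holders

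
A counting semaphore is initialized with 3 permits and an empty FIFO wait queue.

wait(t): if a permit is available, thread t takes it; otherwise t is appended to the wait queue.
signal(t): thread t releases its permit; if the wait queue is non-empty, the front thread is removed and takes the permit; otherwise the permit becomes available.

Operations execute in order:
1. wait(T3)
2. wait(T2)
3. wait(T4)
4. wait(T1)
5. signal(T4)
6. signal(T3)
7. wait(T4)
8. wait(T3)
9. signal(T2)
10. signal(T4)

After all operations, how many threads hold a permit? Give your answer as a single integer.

Answer: 2

Derivation:
Step 1: wait(T3) -> count=2 queue=[] holders={T3}
Step 2: wait(T2) -> count=1 queue=[] holders={T2,T3}
Step 3: wait(T4) -> count=0 queue=[] holders={T2,T3,T4}
Step 4: wait(T1) -> count=0 queue=[T1] holders={T2,T3,T4}
Step 5: signal(T4) -> count=0 queue=[] holders={T1,T2,T3}
Step 6: signal(T3) -> count=1 queue=[] holders={T1,T2}
Step 7: wait(T4) -> count=0 queue=[] holders={T1,T2,T4}
Step 8: wait(T3) -> count=0 queue=[T3] holders={T1,T2,T4}
Step 9: signal(T2) -> count=0 queue=[] holders={T1,T3,T4}
Step 10: signal(T4) -> count=1 queue=[] holders={T1,T3}
Final holders: {T1,T3} -> 2 thread(s)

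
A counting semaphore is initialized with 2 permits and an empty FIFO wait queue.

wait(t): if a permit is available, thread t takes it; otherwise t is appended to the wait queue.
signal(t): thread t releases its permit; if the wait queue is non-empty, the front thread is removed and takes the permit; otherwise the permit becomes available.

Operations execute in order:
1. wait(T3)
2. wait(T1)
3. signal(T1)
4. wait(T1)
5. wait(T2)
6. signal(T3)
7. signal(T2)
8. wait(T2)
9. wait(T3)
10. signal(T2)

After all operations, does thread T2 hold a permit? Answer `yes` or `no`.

Step 1: wait(T3) -> count=1 queue=[] holders={T3}
Step 2: wait(T1) -> count=0 queue=[] holders={T1,T3}
Step 3: signal(T1) -> count=1 queue=[] holders={T3}
Step 4: wait(T1) -> count=0 queue=[] holders={T1,T3}
Step 5: wait(T2) -> count=0 queue=[T2] holders={T1,T3}
Step 6: signal(T3) -> count=0 queue=[] holders={T1,T2}
Step 7: signal(T2) -> count=1 queue=[] holders={T1}
Step 8: wait(T2) -> count=0 queue=[] holders={T1,T2}
Step 9: wait(T3) -> count=0 queue=[T3] holders={T1,T2}
Step 10: signal(T2) -> count=0 queue=[] holders={T1,T3}
Final holders: {T1,T3} -> T2 not in holders

Answer: no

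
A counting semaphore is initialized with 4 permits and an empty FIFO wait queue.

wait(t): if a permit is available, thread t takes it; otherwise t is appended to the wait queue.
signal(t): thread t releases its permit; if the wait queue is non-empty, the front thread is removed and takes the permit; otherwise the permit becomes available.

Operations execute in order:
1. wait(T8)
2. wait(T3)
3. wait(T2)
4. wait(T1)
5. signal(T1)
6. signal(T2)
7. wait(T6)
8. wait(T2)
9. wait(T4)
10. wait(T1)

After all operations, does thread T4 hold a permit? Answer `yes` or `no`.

Answer: no

Derivation:
Step 1: wait(T8) -> count=3 queue=[] holders={T8}
Step 2: wait(T3) -> count=2 queue=[] holders={T3,T8}
Step 3: wait(T2) -> count=1 queue=[] holders={T2,T3,T8}
Step 4: wait(T1) -> count=0 queue=[] holders={T1,T2,T3,T8}
Step 5: signal(T1) -> count=1 queue=[] holders={T2,T3,T8}
Step 6: signal(T2) -> count=2 queue=[] holders={T3,T8}
Step 7: wait(T6) -> count=1 queue=[] holders={T3,T6,T8}
Step 8: wait(T2) -> count=0 queue=[] holders={T2,T3,T6,T8}
Step 9: wait(T4) -> count=0 queue=[T4] holders={T2,T3,T6,T8}
Step 10: wait(T1) -> count=0 queue=[T4,T1] holders={T2,T3,T6,T8}
Final holders: {T2,T3,T6,T8} -> T4 not in holders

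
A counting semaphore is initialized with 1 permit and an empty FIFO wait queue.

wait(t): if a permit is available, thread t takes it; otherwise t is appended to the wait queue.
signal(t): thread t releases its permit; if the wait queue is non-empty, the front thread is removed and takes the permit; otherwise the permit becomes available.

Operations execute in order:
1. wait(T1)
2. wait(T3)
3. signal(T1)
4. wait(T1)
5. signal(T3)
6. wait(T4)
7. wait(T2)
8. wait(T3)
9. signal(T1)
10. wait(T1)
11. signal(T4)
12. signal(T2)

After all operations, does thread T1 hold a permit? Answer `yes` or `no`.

Step 1: wait(T1) -> count=0 queue=[] holders={T1}
Step 2: wait(T3) -> count=0 queue=[T3] holders={T1}
Step 3: signal(T1) -> count=0 queue=[] holders={T3}
Step 4: wait(T1) -> count=0 queue=[T1] holders={T3}
Step 5: signal(T3) -> count=0 queue=[] holders={T1}
Step 6: wait(T4) -> count=0 queue=[T4] holders={T1}
Step 7: wait(T2) -> count=0 queue=[T4,T2] holders={T1}
Step 8: wait(T3) -> count=0 queue=[T4,T2,T3] holders={T1}
Step 9: signal(T1) -> count=0 queue=[T2,T3] holders={T4}
Step 10: wait(T1) -> count=0 queue=[T2,T3,T1] holders={T4}
Step 11: signal(T4) -> count=0 queue=[T3,T1] holders={T2}
Step 12: signal(T2) -> count=0 queue=[T1] holders={T3}
Final holders: {T3} -> T1 not in holders

Answer: no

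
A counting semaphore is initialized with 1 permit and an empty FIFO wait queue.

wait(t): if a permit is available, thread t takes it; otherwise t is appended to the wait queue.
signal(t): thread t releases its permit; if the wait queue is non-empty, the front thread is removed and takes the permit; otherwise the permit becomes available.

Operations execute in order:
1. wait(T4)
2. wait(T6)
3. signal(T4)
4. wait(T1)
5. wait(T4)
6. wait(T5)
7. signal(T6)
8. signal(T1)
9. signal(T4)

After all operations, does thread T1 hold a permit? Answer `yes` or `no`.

Answer: no

Derivation:
Step 1: wait(T4) -> count=0 queue=[] holders={T4}
Step 2: wait(T6) -> count=0 queue=[T6] holders={T4}
Step 3: signal(T4) -> count=0 queue=[] holders={T6}
Step 4: wait(T1) -> count=0 queue=[T1] holders={T6}
Step 5: wait(T4) -> count=0 queue=[T1,T4] holders={T6}
Step 6: wait(T5) -> count=0 queue=[T1,T4,T5] holders={T6}
Step 7: signal(T6) -> count=0 queue=[T4,T5] holders={T1}
Step 8: signal(T1) -> count=0 queue=[T5] holders={T4}
Step 9: signal(T4) -> count=0 queue=[] holders={T5}
Final holders: {T5} -> T1 not in holders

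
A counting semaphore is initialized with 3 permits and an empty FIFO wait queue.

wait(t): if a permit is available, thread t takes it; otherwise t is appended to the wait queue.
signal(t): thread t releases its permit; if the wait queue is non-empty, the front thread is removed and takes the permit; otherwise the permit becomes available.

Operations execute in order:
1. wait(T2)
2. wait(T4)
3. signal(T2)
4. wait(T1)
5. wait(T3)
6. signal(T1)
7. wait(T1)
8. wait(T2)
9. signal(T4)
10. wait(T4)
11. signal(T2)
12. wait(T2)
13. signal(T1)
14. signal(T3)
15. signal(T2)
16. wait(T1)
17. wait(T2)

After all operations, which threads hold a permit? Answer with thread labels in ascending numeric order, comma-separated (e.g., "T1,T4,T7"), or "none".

Step 1: wait(T2) -> count=2 queue=[] holders={T2}
Step 2: wait(T4) -> count=1 queue=[] holders={T2,T4}
Step 3: signal(T2) -> count=2 queue=[] holders={T4}
Step 4: wait(T1) -> count=1 queue=[] holders={T1,T4}
Step 5: wait(T3) -> count=0 queue=[] holders={T1,T3,T4}
Step 6: signal(T1) -> count=1 queue=[] holders={T3,T4}
Step 7: wait(T1) -> count=0 queue=[] holders={T1,T3,T4}
Step 8: wait(T2) -> count=0 queue=[T2] holders={T1,T3,T4}
Step 9: signal(T4) -> count=0 queue=[] holders={T1,T2,T3}
Step 10: wait(T4) -> count=0 queue=[T4] holders={T1,T2,T3}
Step 11: signal(T2) -> count=0 queue=[] holders={T1,T3,T4}
Step 12: wait(T2) -> count=0 queue=[T2] holders={T1,T3,T4}
Step 13: signal(T1) -> count=0 queue=[] holders={T2,T3,T4}
Step 14: signal(T3) -> count=1 queue=[] holders={T2,T4}
Step 15: signal(T2) -> count=2 queue=[] holders={T4}
Step 16: wait(T1) -> count=1 queue=[] holders={T1,T4}
Step 17: wait(T2) -> count=0 queue=[] holders={T1,T2,T4}
Final holders: T1,T2,T4

Answer: T1,T2,T4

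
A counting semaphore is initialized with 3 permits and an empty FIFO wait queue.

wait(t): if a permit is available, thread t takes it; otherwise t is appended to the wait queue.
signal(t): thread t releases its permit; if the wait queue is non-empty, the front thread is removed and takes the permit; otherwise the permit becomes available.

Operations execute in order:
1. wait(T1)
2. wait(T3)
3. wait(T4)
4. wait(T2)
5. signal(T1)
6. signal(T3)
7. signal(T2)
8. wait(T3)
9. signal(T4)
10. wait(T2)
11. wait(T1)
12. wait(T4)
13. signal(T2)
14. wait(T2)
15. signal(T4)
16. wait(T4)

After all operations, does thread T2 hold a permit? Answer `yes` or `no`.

Step 1: wait(T1) -> count=2 queue=[] holders={T1}
Step 2: wait(T3) -> count=1 queue=[] holders={T1,T3}
Step 3: wait(T4) -> count=0 queue=[] holders={T1,T3,T4}
Step 4: wait(T2) -> count=0 queue=[T2] holders={T1,T3,T4}
Step 5: signal(T1) -> count=0 queue=[] holders={T2,T3,T4}
Step 6: signal(T3) -> count=1 queue=[] holders={T2,T4}
Step 7: signal(T2) -> count=2 queue=[] holders={T4}
Step 8: wait(T3) -> count=1 queue=[] holders={T3,T4}
Step 9: signal(T4) -> count=2 queue=[] holders={T3}
Step 10: wait(T2) -> count=1 queue=[] holders={T2,T3}
Step 11: wait(T1) -> count=0 queue=[] holders={T1,T2,T3}
Step 12: wait(T4) -> count=0 queue=[T4] holders={T1,T2,T3}
Step 13: signal(T2) -> count=0 queue=[] holders={T1,T3,T4}
Step 14: wait(T2) -> count=0 queue=[T2] holders={T1,T3,T4}
Step 15: signal(T4) -> count=0 queue=[] holders={T1,T2,T3}
Step 16: wait(T4) -> count=0 queue=[T4] holders={T1,T2,T3}
Final holders: {T1,T2,T3} -> T2 in holders

Answer: yes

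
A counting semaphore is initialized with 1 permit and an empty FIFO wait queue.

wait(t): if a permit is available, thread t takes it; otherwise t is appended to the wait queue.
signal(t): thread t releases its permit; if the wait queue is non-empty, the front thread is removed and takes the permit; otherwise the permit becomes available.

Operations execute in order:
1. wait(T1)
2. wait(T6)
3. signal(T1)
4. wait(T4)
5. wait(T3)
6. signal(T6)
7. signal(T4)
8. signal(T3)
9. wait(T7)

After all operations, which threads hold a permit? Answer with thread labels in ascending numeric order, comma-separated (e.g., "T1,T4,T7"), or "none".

Step 1: wait(T1) -> count=0 queue=[] holders={T1}
Step 2: wait(T6) -> count=0 queue=[T6] holders={T1}
Step 3: signal(T1) -> count=0 queue=[] holders={T6}
Step 4: wait(T4) -> count=0 queue=[T4] holders={T6}
Step 5: wait(T3) -> count=0 queue=[T4,T3] holders={T6}
Step 6: signal(T6) -> count=0 queue=[T3] holders={T4}
Step 7: signal(T4) -> count=0 queue=[] holders={T3}
Step 8: signal(T3) -> count=1 queue=[] holders={none}
Step 9: wait(T7) -> count=0 queue=[] holders={T7}
Final holders: T7

Answer: T7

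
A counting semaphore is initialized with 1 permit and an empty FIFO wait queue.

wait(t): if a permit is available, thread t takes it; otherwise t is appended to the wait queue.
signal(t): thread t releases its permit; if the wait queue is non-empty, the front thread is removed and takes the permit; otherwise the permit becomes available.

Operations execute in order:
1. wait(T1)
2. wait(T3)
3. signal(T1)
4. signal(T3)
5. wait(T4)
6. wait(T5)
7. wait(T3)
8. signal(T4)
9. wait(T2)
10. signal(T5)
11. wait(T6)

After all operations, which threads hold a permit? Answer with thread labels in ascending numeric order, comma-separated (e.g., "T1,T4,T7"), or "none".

Step 1: wait(T1) -> count=0 queue=[] holders={T1}
Step 2: wait(T3) -> count=0 queue=[T3] holders={T1}
Step 3: signal(T1) -> count=0 queue=[] holders={T3}
Step 4: signal(T3) -> count=1 queue=[] holders={none}
Step 5: wait(T4) -> count=0 queue=[] holders={T4}
Step 6: wait(T5) -> count=0 queue=[T5] holders={T4}
Step 7: wait(T3) -> count=0 queue=[T5,T3] holders={T4}
Step 8: signal(T4) -> count=0 queue=[T3] holders={T5}
Step 9: wait(T2) -> count=0 queue=[T3,T2] holders={T5}
Step 10: signal(T5) -> count=0 queue=[T2] holders={T3}
Step 11: wait(T6) -> count=0 queue=[T2,T6] holders={T3}
Final holders: T3

Answer: T3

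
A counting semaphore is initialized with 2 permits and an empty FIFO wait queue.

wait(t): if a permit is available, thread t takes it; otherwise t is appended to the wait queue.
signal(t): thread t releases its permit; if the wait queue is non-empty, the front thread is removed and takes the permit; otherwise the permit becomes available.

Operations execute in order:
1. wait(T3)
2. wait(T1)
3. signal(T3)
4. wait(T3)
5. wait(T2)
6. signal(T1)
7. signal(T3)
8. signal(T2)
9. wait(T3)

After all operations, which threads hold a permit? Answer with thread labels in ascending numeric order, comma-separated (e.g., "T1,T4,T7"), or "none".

Answer: T3

Derivation:
Step 1: wait(T3) -> count=1 queue=[] holders={T3}
Step 2: wait(T1) -> count=0 queue=[] holders={T1,T3}
Step 3: signal(T3) -> count=1 queue=[] holders={T1}
Step 4: wait(T3) -> count=0 queue=[] holders={T1,T3}
Step 5: wait(T2) -> count=0 queue=[T2] holders={T1,T3}
Step 6: signal(T1) -> count=0 queue=[] holders={T2,T3}
Step 7: signal(T3) -> count=1 queue=[] holders={T2}
Step 8: signal(T2) -> count=2 queue=[] holders={none}
Step 9: wait(T3) -> count=1 queue=[] holders={T3}
Final holders: T3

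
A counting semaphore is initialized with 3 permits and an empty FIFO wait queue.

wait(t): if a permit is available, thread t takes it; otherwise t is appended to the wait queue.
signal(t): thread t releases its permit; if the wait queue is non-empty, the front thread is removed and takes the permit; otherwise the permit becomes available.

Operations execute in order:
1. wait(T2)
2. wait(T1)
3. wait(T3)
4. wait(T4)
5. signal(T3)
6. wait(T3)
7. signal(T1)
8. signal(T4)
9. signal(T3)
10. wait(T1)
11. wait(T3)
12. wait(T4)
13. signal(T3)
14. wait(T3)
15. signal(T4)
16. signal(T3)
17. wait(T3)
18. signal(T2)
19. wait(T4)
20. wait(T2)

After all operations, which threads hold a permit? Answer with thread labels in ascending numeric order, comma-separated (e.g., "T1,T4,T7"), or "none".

Answer: T1,T3,T4

Derivation:
Step 1: wait(T2) -> count=2 queue=[] holders={T2}
Step 2: wait(T1) -> count=1 queue=[] holders={T1,T2}
Step 3: wait(T3) -> count=0 queue=[] holders={T1,T2,T3}
Step 4: wait(T4) -> count=0 queue=[T4] holders={T1,T2,T3}
Step 5: signal(T3) -> count=0 queue=[] holders={T1,T2,T4}
Step 6: wait(T3) -> count=0 queue=[T3] holders={T1,T2,T4}
Step 7: signal(T1) -> count=0 queue=[] holders={T2,T3,T4}
Step 8: signal(T4) -> count=1 queue=[] holders={T2,T3}
Step 9: signal(T3) -> count=2 queue=[] holders={T2}
Step 10: wait(T1) -> count=1 queue=[] holders={T1,T2}
Step 11: wait(T3) -> count=0 queue=[] holders={T1,T2,T3}
Step 12: wait(T4) -> count=0 queue=[T4] holders={T1,T2,T3}
Step 13: signal(T3) -> count=0 queue=[] holders={T1,T2,T4}
Step 14: wait(T3) -> count=0 queue=[T3] holders={T1,T2,T4}
Step 15: signal(T4) -> count=0 queue=[] holders={T1,T2,T3}
Step 16: signal(T3) -> count=1 queue=[] holders={T1,T2}
Step 17: wait(T3) -> count=0 queue=[] holders={T1,T2,T3}
Step 18: signal(T2) -> count=1 queue=[] holders={T1,T3}
Step 19: wait(T4) -> count=0 queue=[] holders={T1,T3,T4}
Step 20: wait(T2) -> count=0 queue=[T2] holders={T1,T3,T4}
Final holders: T1,T3,T4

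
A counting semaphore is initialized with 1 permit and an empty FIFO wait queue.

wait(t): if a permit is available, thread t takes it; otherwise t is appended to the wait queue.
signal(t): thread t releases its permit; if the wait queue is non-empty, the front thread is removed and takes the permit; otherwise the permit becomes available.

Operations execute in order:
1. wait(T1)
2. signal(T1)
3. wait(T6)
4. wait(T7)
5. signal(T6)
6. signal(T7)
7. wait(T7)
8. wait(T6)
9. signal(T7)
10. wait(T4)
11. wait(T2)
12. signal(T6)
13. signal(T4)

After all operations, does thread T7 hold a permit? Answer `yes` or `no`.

Step 1: wait(T1) -> count=0 queue=[] holders={T1}
Step 2: signal(T1) -> count=1 queue=[] holders={none}
Step 3: wait(T6) -> count=0 queue=[] holders={T6}
Step 4: wait(T7) -> count=0 queue=[T7] holders={T6}
Step 5: signal(T6) -> count=0 queue=[] holders={T7}
Step 6: signal(T7) -> count=1 queue=[] holders={none}
Step 7: wait(T7) -> count=0 queue=[] holders={T7}
Step 8: wait(T6) -> count=0 queue=[T6] holders={T7}
Step 9: signal(T7) -> count=0 queue=[] holders={T6}
Step 10: wait(T4) -> count=0 queue=[T4] holders={T6}
Step 11: wait(T2) -> count=0 queue=[T4,T2] holders={T6}
Step 12: signal(T6) -> count=0 queue=[T2] holders={T4}
Step 13: signal(T4) -> count=0 queue=[] holders={T2}
Final holders: {T2} -> T7 not in holders

Answer: no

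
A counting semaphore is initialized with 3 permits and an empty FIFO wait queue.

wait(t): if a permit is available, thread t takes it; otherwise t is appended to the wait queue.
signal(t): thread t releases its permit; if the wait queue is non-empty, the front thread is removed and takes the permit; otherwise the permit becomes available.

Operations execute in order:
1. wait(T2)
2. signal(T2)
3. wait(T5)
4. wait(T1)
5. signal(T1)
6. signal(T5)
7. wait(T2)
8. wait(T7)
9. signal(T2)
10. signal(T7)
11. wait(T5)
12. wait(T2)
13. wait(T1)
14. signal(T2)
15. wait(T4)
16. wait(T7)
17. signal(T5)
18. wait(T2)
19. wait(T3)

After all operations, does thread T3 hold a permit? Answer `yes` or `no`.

Step 1: wait(T2) -> count=2 queue=[] holders={T2}
Step 2: signal(T2) -> count=3 queue=[] holders={none}
Step 3: wait(T5) -> count=2 queue=[] holders={T5}
Step 4: wait(T1) -> count=1 queue=[] holders={T1,T5}
Step 5: signal(T1) -> count=2 queue=[] holders={T5}
Step 6: signal(T5) -> count=3 queue=[] holders={none}
Step 7: wait(T2) -> count=2 queue=[] holders={T2}
Step 8: wait(T7) -> count=1 queue=[] holders={T2,T7}
Step 9: signal(T2) -> count=2 queue=[] holders={T7}
Step 10: signal(T7) -> count=3 queue=[] holders={none}
Step 11: wait(T5) -> count=2 queue=[] holders={T5}
Step 12: wait(T2) -> count=1 queue=[] holders={T2,T5}
Step 13: wait(T1) -> count=0 queue=[] holders={T1,T2,T5}
Step 14: signal(T2) -> count=1 queue=[] holders={T1,T5}
Step 15: wait(T4) -> count=0 queue=[] holders={T1,T4,T5}
Step 16: wait(T7) -> count=0 queue=[T7] holders={T1,T4,T5}
Step 17: signal(T5) -> count=0 queue=[] holders={T1,T4,T7}
Step 18: wait(T2) -> count=0 queue=[T2] holders={T1,T4,T7}
Step 19: wait(T3) -> count=0 queue=[T2,T3] holders={T1,T4,T7}
Final holders: {T1,T4,T7} -> T3 not in holders

Answer: no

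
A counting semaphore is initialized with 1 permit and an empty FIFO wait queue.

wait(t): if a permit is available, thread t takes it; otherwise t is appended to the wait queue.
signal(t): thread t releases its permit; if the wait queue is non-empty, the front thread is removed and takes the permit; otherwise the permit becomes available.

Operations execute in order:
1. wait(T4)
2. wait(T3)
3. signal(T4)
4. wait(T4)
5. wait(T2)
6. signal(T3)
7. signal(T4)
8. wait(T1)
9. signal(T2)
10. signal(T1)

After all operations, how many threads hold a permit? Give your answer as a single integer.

Step 1: wait(T4) -> count=0 queue=[] holders={T4}
Step 2: wait(T3) -> count=0 queue=[T3] holders={T4}
Step 3: signal(T4) -> count=0 queue=[] holders={T3}
Step 4: wait(T4) -> count=0 queue=[T4] holders={T3}
Step 5: wait(T2) -> count=0 queue=[T4,T2] holders={T3}
Step 6: signal(T3) -> count=0 queue=[T2] holders={T4}
Step 7: signal(T4) -> count=0 queue=[] holders={T2}
Step 8: wait(T1) -> count=0 queue=[T1] holders={T2}
Step 9: signal(T2) -> count=0 queue=[] holders={T1}
Step 10: signal(T1) -> count=1 queue=[] holders={none}
Final holders: {none} -> 0 thread(s)

Answer: 0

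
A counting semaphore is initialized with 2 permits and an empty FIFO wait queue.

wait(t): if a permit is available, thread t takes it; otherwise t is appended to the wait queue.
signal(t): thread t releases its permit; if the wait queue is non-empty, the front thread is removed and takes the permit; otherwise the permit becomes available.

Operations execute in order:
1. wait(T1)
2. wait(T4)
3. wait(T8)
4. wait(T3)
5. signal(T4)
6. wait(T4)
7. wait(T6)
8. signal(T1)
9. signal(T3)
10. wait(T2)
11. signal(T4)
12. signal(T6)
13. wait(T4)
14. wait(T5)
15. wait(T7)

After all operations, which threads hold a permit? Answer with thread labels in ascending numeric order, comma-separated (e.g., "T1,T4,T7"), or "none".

Answer: T2,T8

Derivation:
Step 1: wait(T1) -> count=1 queue=[] holders={T1}
Step 2: wait(T4) -> count=0 queue=[] holders={T1,T4}
Step 3: wait(T8) -> count=0 queue=[T8] holders={T1,T4}
Step 4: wait(T3) -> count=0 queue=[T8,T3] holders={T1,T4}
Step 5: signal(T4) -> count=0 queue=[T3] holders={T1,T8}
Step 6: wait(T4) -> count=0 queue=[T3,T4] holders={T1,T8}
Step 7: wait(T6) -> count=0 queue=[T3,T4,T6] holders={T1,T8}
Step 8: signal(T1) -> count=0 queue=[T4,T6] holders={T3,T8}
Step 9: signal(T3) -> count=0 queue=[T6] holders={T4,T8}
Step 10: wait(T2) -> count=0 queue=[T6,T2] holders={T4,T8}
Step 11: signal(T4) -> count=0 queue=[T2] holders={T6,T8}
Step 12: signal(T6) -> count=0 queue=[] holders={T2,T8}
Step 13: wait(T4) -> count=0 queue=[T4] holders={T2,T8}
Step 14: wait(T5) -> count=0 queue=[T4,T5] holders={T2,T8}
Step 15: wait(T7) -> count=0 queue=[T4,T5,T7] holders={T2,T8}
Final holders: T2,T8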